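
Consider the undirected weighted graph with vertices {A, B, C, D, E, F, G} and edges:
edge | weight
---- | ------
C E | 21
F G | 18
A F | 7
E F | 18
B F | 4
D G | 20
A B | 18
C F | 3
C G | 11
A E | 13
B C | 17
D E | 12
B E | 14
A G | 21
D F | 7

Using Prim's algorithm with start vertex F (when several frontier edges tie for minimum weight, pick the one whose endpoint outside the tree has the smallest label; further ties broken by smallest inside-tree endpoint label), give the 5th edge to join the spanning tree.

C-G

Prim, starting at F.
Step 1: cheapest edge leaving the tree is C F (3); add C.
Step 2: cheapest edge leaving the tree is B F (4); add B.
Step 3: cheapest edge leaving the tree is A F (7); add A.
Step 4: cheapest edge leaving the tree is D F (7); add D.
Step 5: cheapest edge leaving the tree is C G (11); add G.
Step 6: cheapest edge leaving the tree is D E (12); add E.
The 5th edge added is C G.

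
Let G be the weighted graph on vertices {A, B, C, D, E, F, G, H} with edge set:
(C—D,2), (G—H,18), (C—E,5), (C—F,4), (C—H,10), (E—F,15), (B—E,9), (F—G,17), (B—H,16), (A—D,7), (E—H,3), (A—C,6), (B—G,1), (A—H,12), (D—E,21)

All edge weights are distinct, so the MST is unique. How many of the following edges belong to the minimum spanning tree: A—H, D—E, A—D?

0

Sort edges by weight, then run Kruskal:
B—G (1): add — endpoints in different components.
C—D (2): add — endpoints in different components.
E—H (3): add — endpoints in different components.
C—F (4): add — endpoints in different components.
C—E (5): add — endpoints in different components.
A—C (6): add — endpoints in different components.
A—D (7): skip — A and D already connected.
B—E (9): add — endpoints in different components.
MST edge set: {B—G, C—D, E—H, C—F, C—E, A—C, B—E}.
Of the listed edges, {} are in the MST → 0.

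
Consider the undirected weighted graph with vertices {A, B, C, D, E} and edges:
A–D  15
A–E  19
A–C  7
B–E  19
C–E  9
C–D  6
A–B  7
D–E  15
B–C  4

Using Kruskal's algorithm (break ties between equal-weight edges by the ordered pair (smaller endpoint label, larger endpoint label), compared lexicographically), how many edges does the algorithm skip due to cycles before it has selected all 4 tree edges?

1

Sort edges by weight, then run Kruskal:
B–C (4): add — endpoints in different components.
C–D (6): add — endpoints in different components.
A–B (7): add — endpoints in different components.
A–C (7): skip — A and C already connected.
C–E (9): add — endpoints in different components.
Edges rejected before the tree was complete: 1.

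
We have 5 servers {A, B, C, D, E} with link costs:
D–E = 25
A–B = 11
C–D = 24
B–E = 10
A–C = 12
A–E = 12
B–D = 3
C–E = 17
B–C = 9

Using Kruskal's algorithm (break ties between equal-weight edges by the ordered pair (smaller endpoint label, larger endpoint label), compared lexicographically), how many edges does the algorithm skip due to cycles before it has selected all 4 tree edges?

Sort edges by weight, then run Kruskal:
B–D (3): add. Components now {A} {B,D} {C} {E}
B–C (9): add. Components now {A} {B,C,D} {E}
B–E (10): add. Components now {A} {B,C,D,E}
A–B (11): add. Components now {A,B,C,D,E}
Edges rejected before the tree was complete: 0.

0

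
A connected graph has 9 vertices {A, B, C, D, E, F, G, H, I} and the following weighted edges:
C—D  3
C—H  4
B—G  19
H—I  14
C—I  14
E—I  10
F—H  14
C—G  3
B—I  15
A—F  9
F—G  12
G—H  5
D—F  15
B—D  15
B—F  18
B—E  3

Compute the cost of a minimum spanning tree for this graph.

58

Prim's algorithm from B:
Step 1: cheapest edge leaving the tree is B—E (3); add E.
Step 2: cheapest edge leaving the tree is E—I (10); add I.
Step 3: cheapest edge leaving the tree is C—I (14); add C.
Step 4: cheapest edge leaving the tree is C—D (3); add D.
Step 5: cheapest edge leaving the tree is C—G (3); add G.
Step 6: cheapest edge leaving the tree is C—H (4); add H.
Step 7: cheapest edge leaving the tree is F—G (12); add F.
Step 8: cheapest edge leaving the tree is A—F (9); add A.
MST edges: B—E, E—I, C—I, C—D, C—G, C—H, F—G, A—F; total weight 3+10+14+3+3+4+12+9 = 58.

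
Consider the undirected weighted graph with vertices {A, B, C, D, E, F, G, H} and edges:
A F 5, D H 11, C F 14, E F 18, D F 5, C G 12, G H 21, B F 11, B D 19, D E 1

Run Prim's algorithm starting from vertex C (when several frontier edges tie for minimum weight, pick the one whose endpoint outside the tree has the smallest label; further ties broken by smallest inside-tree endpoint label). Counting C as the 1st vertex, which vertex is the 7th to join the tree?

Grow the tree from C using Prim:
Step 1: cheapest edge leaving the tree is C G (12); add G.
Step 2: cheapest edge leaving the tree is C F (14); add F.
Step 3: cheapest edge leaving the tree is A F (5); add A.
Step 4: cheapest edge leaving the tree is D F (5); add D.
Step 5: cheapest edge leaving the tree is D E (1); add E.
Step 6: cheapest edge leaving the tree is B F (11); add B.
Step 7: cheapest edge leaving the tree is D H (11); add H.
Vertex order: C, G, F, A, D, E, B, H. The 7th vertex is B.

B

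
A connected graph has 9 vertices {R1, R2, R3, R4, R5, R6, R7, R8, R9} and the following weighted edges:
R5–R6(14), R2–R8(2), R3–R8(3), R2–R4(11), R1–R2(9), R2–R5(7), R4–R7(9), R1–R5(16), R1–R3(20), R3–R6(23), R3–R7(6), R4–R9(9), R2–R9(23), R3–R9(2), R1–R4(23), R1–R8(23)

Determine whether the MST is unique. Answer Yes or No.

Kruskal: consider edges lightest-first.
R2–R8 (2): add — endpoints in different components.
R3–R9 (2): add — endpoints in different components.
R3–R8 (3): add — endpoints in different components.
R3–R7 (6): add — endpoints in different components.
R2–R5 (7): add — endpoints in different components.
R1–R2 (9): add — endpoints in different components.
R4–R7 (9): add — endpoints in different components.
R4–R9 (9): skip — R9 and R4 already connected.
R2–R4 (11): skip — R2 and R4 already connected.
R5–R6 (14): add — endpoints in different components.
Non-tree edge R4–R9 has weight 9, equal to the heaviest edge on its tree cycle — swapping gives another MST of the same weight. Not unique.

No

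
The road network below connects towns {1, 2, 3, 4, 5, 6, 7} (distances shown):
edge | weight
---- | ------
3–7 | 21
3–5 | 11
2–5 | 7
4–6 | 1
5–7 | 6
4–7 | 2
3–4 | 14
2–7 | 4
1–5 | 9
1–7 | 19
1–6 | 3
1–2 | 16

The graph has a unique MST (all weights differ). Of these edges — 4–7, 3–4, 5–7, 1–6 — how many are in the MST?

Kruskal: consider edges lightest-first.
4–6 (1): add. Components now {1} {2} {3} {4,6} {5} {7}
4–7 (2): add. Components now {1} {2} {3} {4,6,7} {5}
1–6 (3): add. Components now {1,4,6,7} {2} {3} {5}
2–7 (4): add. Components now {1,2,4,6,7} {3} {5}
5–7 (6): add. Components now {1,2,4,5,6,7} {3}
2–5 (7): skip — 2 and 5 already connected.
1–5 (9): skip — 1 and 5 already connected.
3–5 (11): add. Components now {1,2,3,4,5,6,7}
MST edge set: {4–6, 4–7, 1–6, 2–7, 5–7, 3–5}.
Of the listed edges, {4–7, 5–7, 1–6} are in the MST → 3.

3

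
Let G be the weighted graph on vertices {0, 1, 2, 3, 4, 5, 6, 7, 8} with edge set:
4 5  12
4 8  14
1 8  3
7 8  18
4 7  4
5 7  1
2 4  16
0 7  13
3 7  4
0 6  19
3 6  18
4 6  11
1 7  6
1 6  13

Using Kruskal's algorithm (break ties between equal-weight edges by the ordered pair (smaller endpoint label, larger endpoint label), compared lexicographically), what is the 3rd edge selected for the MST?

Sort edges by weight, then run Kruskal:
5 7 (1): add — endpoints in different components.
1 8 (3): add — endpoints in different components.
3 7 (4): add — endpoints in different components.
4 7 (4): add — endpoints in different components.
1 7 (6): add — endpoints in different components.
4 6 (11): add — endpoints in different components.
4 5 (12): skip — 4 and 5 already connected.
0 7 (13): add — endpoints in different components.
1 6 (13): skip — 1 and 6 already connected.
4 8 (14): skip — 4 and 8 already connected.
2 4 (16): add — endpoints in different components.
The 3rd edge added is 3 7.

3-7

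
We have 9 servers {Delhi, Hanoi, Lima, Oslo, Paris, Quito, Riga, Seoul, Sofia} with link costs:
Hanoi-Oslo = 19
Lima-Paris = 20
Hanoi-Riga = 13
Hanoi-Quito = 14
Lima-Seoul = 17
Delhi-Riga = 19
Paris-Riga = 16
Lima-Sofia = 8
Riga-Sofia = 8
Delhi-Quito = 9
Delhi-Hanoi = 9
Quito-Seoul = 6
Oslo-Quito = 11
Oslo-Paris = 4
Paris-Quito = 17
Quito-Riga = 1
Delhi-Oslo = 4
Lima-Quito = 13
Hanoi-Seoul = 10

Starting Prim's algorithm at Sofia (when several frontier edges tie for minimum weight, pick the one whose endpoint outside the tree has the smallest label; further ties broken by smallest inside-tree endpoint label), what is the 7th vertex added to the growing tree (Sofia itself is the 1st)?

Prim, starting at Sofia.
Step 1: cheapest edge leaving the tree is Lima-Sofia (8); add Lima.
Step 2: cheapest edge leaving the tree is Riga-Sofia (8); add Riga.
Step 3: cheapest edge leaving the tree is Quito-Riga (1); add Quito.
Step 4: cheapest edge leaving the tree is Quito-Seoul (6); add Seoul.
Step 5: cheapest edge leaving the tree is Delhi-Quito (9); add Delhi.
Step 6: cheapest edge leaving the tree is Delhi-Oslo (4); add Oslo.
Step 7: cheapest edge leaving the tree is Oslo-Paris (4); add Paris.
Step 8: cheapest edge leaving the tree is Delhi-Hanoi (9); add Hanoi.
Vertex order: Sofia, Lima, Riga, Quito, Seoul, Delhi, Oslo, Paris, Hanoi. The 7th vertex is Oslo.

Oslo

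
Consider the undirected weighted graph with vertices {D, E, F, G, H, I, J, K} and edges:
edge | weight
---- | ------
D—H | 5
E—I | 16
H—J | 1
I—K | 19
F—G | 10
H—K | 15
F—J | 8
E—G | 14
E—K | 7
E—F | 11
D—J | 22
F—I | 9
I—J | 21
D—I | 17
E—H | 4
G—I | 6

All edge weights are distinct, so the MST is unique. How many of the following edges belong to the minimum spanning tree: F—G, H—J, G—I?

2

Kruskal: consider edges lightest-first.
H—J (1): add — endpoints in different components.
E—H (4): add — endpoints in different components.
D—H (5): add — endpoints in different components.
G—I (6): add — endpoints in different components.
E—K (7): add — endpoints in different components.
F—J (8): add — endpoints in different components.
F—I (9): add — endpoints in different components.
MST edge set: {H—J, E—H, D—H, G—I, E—K, F—J, F—I}.
Of the listed edges, {H—J, G—I} are in the MST → 2.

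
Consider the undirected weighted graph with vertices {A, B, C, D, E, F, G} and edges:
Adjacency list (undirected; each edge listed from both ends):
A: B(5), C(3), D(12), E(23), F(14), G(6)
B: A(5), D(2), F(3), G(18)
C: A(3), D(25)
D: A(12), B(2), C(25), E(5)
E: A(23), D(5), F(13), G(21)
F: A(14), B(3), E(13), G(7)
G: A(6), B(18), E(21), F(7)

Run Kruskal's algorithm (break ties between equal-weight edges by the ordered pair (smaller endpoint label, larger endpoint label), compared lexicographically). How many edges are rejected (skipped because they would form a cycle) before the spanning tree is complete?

0

Sort edges by weight, then run Kruskal:
B—D (2): add — endpoints in different components.
A—C (3): add — endpoints in different components.
B—F (3): add — endpoints in different components.
A—B (5): add — endpoints in different components.
D—E (5): add — endpoints in different components.
A—G (6): add — endpoints in different components.
Edges rejected before the tree was complete: 0.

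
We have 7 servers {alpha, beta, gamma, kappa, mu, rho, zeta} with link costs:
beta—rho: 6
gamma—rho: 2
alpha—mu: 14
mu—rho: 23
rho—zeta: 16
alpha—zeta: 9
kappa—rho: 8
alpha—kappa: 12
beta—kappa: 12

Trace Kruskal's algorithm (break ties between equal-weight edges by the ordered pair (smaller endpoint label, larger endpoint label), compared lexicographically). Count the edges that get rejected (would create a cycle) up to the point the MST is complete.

1

Kruskal: consider edges lightest-first.
gamma—rho (2): add — endpoints in different components.
beta—rho (6): add — endpoints in different components.
kappa—rho (8): add — endpoints in different components.
alpha—zeta (9): add — endpoints in different components.
alpha—kappa (12): add — endpoints in different components.
beta—kappa (12): skip — beta and kappa already connected.
alpha—mu (14): add — endpoints in different components.
Edges rejected before the tree was complete: 1.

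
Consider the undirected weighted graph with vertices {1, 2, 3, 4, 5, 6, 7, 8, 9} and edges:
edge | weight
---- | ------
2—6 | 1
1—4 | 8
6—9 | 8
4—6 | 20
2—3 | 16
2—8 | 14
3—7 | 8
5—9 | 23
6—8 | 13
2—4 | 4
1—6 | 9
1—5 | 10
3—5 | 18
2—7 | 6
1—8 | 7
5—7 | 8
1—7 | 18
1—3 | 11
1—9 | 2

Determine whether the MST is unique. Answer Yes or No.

No

Kruskal's algorithm — process edges by increasing weight (ties by edge label):
2—6 (1): add — endpoints in different components.
1—9 (2): add — endpoints in different components.
2—4 (4): add — endpoints in different components.
2—7 (6): add — endpoints in different components.
1—8 (7): add — endpoints in different components.
1—4 (8): add — endpoints in different components.
3—7 (8): add — endpoints in different components.
5—7 (8): add — endpoints in different components.
Non-tree edge 6—9 has weight 8, equal to the heaviest edge on its tree cycle — swapping gives another MST of the same weight. Not unique.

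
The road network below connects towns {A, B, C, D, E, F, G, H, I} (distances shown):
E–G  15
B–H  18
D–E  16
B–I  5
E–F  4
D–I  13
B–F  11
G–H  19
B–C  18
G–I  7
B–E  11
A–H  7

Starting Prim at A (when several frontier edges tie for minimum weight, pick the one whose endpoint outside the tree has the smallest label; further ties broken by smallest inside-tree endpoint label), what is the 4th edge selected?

G-I

Grow the tree from A using Prim:
Step 1: cheapest edge leaving the tree is A–H (7); add H.
Step 2: cheapest edge leaving the tree is B–H (18); add B.
Step 3: cheapest edge leaving the tree is B–I (5); add I.
Step 4: cheapest edge leaving the tree is G–I (7); add G.
Step 5: cheapest edge leaving the tree is B–E (11); add E.
Step 6: cheapest edge leaving the tree is E–F (4); add F.
Step 7: cheapest edge leaving the tree is D–I (13); add D.
Step 8: cheapest edge leaving the tree is B–C (18); add C.
The 4th edge added is G–I.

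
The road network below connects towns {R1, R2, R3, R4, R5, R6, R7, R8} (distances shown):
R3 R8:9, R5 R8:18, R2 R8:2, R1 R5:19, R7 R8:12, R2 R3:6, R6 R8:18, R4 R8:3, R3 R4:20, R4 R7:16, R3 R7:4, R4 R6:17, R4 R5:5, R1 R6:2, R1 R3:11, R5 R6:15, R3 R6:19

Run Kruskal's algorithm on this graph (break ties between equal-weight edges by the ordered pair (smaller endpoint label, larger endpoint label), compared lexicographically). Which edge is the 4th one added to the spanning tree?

Kruskal: consider edges lightest-first.
R1 R6 (2): add — endpoints in different components.
R2 R8 (2): add — endpoints in different components.
R4 R8 (3): add — endpoints in different components.
R3 R7 (4): add — endpoints in different components.
R4 R5 (5): add — endpoints in different components.
R2 R3 (6): add — endpoints in different components.
R3 R8 (9): skip — R8 and R3 already connected.
R1 R3 (11): add — endpoints in different components.
The 4th edge added is R3 R7.

R3-R7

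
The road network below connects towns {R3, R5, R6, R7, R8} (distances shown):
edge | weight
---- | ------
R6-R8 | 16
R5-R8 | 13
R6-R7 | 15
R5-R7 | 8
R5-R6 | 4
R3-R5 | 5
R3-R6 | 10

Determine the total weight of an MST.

Prim, starting at R8.
Step 1: frontier [R5-R8 13, R6-R8 16] → take R5-R8 (13); add R5.
Step 2: frontier [R5-R6 4, R3-R5 5, R5-R7 8, R6-R8 16] → take R5-R6 (4); add R6.
Step 3: frontier [R3-R5 5, R5-R7 8, R3-R6 10, R6-R7 15] → take R3-R5 (5); add R3.
Step 4: frontier [R5-R7 8, R6-R7 15] → take R5-R7 (8); add R7.
MST edges: R5-R8, R5-R6, R3-R5, R5-R7; total weight 13+4+5+8 = 30.

30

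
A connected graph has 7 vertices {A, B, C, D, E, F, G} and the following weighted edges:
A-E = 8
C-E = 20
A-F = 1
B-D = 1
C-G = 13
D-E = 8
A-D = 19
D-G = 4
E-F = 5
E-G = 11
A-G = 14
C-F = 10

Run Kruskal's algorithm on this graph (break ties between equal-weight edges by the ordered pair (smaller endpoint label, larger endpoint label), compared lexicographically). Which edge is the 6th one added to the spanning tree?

C-F

Kruskal's algorithm — process edges by increasing weight (ties by edge label):
A-F (1): add — endpoints in different components.
B-D (1): add — endpoints in different components.
D-G (4): add — endpoints in different components.
E-F (5): add — endpoints in different components.
A-E (8): skip — A and E already connected.
D-E (8): add — endpoints in different components.
C-F (10): add — endpoints in different components.
The 6th edge added is C-F.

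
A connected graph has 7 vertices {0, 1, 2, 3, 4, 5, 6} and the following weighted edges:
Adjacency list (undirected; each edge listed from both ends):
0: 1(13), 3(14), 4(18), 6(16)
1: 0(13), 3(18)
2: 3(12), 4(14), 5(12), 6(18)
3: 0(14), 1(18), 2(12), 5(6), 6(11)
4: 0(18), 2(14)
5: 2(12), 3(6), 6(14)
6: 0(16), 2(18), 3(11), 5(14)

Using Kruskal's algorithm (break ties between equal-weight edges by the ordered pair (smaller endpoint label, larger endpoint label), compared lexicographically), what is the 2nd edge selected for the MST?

3-6

Sort edges by weight, then run Kruskal:
3–5 (6): add — endpoints in different components.
3–6 (11): add — endpoints in different components.
2–3 (12): add — endpoints in different components.
2–5 (12): skip — 2 and 5 already connected.
0–1 (13): add — endpoints in different components.
0–3 (14): add — endpoints in different components.
2–4 (14): add — endpoints in different components.
The 2nd edge added is 3–6.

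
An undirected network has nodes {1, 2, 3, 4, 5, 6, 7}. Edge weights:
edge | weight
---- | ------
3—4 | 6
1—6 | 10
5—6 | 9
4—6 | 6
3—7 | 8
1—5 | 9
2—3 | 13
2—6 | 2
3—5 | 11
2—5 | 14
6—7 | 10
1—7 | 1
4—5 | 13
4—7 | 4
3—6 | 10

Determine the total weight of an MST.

28

Prim's algorithm from 5:
Step 1: cheapest edge leaving the tree is 1—5 (9); add 1.
Step 2: cheapest edge leaving the tree is 1—7 (1); add 7.
Step 3: cheapest edge leaving the tree is 4—7 (4); add 4.
Step 4: cheapest edge leaving the tree is 3—4 (6); add 3.
Step 5: cheapest edge leaving the tree is 4—6 (6); add 6.
Step 6: cheapest edge leaving the tree is 2—6 (2); add 2.
MST edges: 1—5, 1—7, 4—7, 3—4, 4—6, 2—6; total weight 9+1+4+6+6+2 = 28.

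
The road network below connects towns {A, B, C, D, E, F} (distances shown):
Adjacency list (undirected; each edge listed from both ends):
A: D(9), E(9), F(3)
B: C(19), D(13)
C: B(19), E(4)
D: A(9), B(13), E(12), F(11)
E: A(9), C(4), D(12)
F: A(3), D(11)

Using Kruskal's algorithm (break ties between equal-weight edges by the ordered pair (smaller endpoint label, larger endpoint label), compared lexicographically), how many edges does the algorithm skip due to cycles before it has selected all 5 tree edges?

Sort edges by weight, then run Kruskal:
A–F (3): add — endpoints in different components.
C–E (4): add — endpoints in different components.
A–D (9): add — endpoints in different components.
A–E (9): add — endpoints in different components.
D–F (11): skip — D and F already connected.
D–E (12): skip — D and E already connected.
B–D (13): add — endpoints in different components.
Edges rejected before the tree was complete: 2.

2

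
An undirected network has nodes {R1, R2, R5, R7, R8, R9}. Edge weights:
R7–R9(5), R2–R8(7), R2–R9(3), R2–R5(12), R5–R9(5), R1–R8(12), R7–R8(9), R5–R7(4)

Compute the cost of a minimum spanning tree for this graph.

Grow the tree from R7 using Prim:
Step 1: cheapest edge leaving the tree is R5–R7 (4); add R5.
Step 2: cheapest edge leaving the tree is R5–R9 (5); add R9.
Step 3: cheapest edge leaving the tree is R2–R9 (3); add R2.
Step 4: cheapest edge leaving the tree is R2–R8 (7); add R8.
Step 5: cheapest edge leaving the tree is R1–R8 (12); add R1.
MST edges: R5–R7, R5–R9, R2–R9, R2–R8, R1–R8; total weight 4+5+3+7+12 = 31.

31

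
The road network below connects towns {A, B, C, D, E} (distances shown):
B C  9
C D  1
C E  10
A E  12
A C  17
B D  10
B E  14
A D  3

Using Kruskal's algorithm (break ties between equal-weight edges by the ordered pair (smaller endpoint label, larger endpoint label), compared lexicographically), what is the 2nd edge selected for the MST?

Kruskal's algorithm — process edges by increasing weight (ties by edge label):
C D (1): add — endpoints in different components.
A D (3): add — endpoints in different components.
B C (9): add — endpoints in different components.
B D (10): skip — B and D already connected.
C E (10): add — endpoints in different components.
The 2nd edge added is A D.

A-D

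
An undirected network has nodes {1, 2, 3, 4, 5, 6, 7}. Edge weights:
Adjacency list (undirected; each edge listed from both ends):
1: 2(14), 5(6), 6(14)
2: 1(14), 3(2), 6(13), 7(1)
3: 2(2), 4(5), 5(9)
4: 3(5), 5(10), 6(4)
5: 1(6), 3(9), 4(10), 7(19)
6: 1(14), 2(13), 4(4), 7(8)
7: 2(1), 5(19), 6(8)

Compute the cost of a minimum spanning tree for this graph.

Grow the tree from 4 using Prim:
Step 1: cheapest edge leaving the tree is 4–6 (4); add 6.
Step 2: cheapest edge leaving the tree is 3–4 (5); add 3.
Step 3: cheapest edge leaving the tree is 2–3 (2); add 2.
Step 4: cheapest edge leaving the tree is 2–7 (1); add 7.
Step 5: cheapest edge leaving the tree is 3–5 (9); add 5.
Step 6: cheapest edge leaving the tree is 1–5 (6); add 1.
MST edges: 4–6, 3–4, 2–3, 2–7, 3–5, 1–5; total weight 4+5+2+1+9+6 = 27.

27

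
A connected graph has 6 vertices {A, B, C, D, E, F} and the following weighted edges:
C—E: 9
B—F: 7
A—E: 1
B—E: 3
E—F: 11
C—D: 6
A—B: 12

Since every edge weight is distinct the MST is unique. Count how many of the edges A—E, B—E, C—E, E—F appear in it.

Kruskal: consider edges lightest-first.
A—E (1): add. Components now {A,E} {B} {C} {D} {F}
B—E (3): add. Components now {A,B,E} {C} {D} {F}
C—D (6): add. Components now {A,B,E} {C,D} {F}
B—F (7): add. Components now {A,B,E,F} {C,D}
C—E (9): add. Components now {A,B,C,D,E,F}
MST edge set: {A—E, B—E, C—D, B—F, C—E}.
Of the listed edges, {A—E, B—E, C—E} are in the MST → 3.

3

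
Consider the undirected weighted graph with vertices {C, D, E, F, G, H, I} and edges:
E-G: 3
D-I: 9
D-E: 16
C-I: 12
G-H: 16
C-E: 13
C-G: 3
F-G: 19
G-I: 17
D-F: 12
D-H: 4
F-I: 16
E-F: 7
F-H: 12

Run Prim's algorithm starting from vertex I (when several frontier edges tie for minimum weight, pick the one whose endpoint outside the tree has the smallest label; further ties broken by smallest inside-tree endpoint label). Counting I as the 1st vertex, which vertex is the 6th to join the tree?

Prim's algorithm from I:
Step 1: cheapest edge leaving the tree is D-I (9); add D.
Step 2: cheapest edge leaving the tree is D-H (4); add H.
Step 3: cheapest edge leaving the tree is C-I (12); add C.
Step 4: cheapest edge leaving the tree is C-G (3); add G.
Step 5: cheapest edge leaving the tree is E-G (3); add E.
Step 6: cheapest edge leaving the tree is E-F (7); add F.
Vertex order: I, D, H, C, G, E, F. The 6th vertex is E.

E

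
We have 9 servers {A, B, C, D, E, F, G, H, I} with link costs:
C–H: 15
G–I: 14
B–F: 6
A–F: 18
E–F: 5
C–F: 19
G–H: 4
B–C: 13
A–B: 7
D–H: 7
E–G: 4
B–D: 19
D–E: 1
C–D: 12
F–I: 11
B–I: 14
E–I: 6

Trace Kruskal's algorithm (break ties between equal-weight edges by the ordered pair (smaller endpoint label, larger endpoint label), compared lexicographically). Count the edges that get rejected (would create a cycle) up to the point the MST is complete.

Kruskal: consider edges lightest-first.
D–E (1): add — endpoints in different components.
E–G (4): add — endpoints in different components.
G–H (4): add — endpoints in different components.
E–F (5): add — endpoints in different components.
B–F (6): add — endpoints in different components.
E–I (6): add — endpoints in different components.
A–B (7): add — endpoints in different components.
D–H (7): skip — D and H already connected.
F–I (11): skip — F and I already connected.
C–D (12): add — endpoints in different components.
Edges rejected before the tree was complete: 2.

2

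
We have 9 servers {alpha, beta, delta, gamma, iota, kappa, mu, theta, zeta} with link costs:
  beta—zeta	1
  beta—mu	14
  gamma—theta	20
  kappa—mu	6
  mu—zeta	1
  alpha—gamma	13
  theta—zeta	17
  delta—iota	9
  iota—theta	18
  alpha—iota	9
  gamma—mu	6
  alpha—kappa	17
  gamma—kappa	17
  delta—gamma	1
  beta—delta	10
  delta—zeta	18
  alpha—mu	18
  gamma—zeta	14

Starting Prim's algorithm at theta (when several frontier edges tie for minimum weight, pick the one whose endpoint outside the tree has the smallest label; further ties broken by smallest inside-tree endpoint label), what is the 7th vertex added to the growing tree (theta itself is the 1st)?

Prim's algorithm from theta:
Step 1: cheapest edge leaving the tree is theta—zeta (17); add zeta.
Step 2: cheapest edge leaving the tree is beta—zeta (1); add beta.
Step 3: cheapest edge leaving the tree is mu—zeta (1); add mu.
Step 4: cheapest edge leaving the tree is gamma—mu (6); add gamma.
Step 5: cheapest edge leaving the tree is delta—gamma (1); add delta.
Step 6: cheapest edge leaving the tree is kappa—mu (6); add kappa.
Step 7: cheapest edge leaving the tree is delta—iota (9); add iota.
Step 8: cheapest edge leaving the tree is alpha—iota (9); add alpha.
Vertex order: theta, zeta, beta, mu, gamma, delta, kappa, iota, alpha. The 7th vertex is kappa.

kappa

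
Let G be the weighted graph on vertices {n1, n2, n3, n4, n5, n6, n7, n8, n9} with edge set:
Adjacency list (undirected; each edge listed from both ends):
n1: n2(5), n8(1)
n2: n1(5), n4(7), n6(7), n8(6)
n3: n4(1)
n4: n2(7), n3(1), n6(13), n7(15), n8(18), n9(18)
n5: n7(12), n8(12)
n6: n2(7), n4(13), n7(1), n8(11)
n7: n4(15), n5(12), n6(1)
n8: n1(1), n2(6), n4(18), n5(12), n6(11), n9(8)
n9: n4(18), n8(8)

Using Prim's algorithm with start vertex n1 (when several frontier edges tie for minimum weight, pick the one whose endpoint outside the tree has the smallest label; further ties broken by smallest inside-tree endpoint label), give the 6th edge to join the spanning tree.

n6-n7

Grow the tree from n1 using Prim:
Step 1: cheapest edge leaving the tree is n1 n8 (1); add n8.
Step 2: cheapest edge leaving the tree is n1 n2 (5); add n2.
Step 3: cheapest edge leaving the tree is n2 n4 (7); add n4.
Step 4: cheapest edge leaving the tree is n3 n4 (1); add n3.
Step 5: cheapest edge leaving the tree is n2 n6 (7); add n6.
Step 6: cheapest edge leaving the tree is n6 n7 (1); add n7.
Step 7: cheapest edge leaving the tree is n8 n9 (8); add n9.
Step 8: cheapest edge leaving the tree is n5 n7 (12); add n5.
The 6th edge added is n6 n7.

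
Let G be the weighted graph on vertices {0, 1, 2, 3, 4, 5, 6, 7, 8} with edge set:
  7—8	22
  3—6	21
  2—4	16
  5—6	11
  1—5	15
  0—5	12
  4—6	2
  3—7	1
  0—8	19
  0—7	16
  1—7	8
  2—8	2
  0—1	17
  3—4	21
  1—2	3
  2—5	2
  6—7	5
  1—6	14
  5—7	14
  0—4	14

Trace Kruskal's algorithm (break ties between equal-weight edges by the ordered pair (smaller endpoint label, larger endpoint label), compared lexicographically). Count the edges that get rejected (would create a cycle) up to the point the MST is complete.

Sort edges by weight, then run Kruskal:
3—7 (1): add — endpoints in different components.
2—5 (2): add — endpoints in different components.
2—8 (2): add — endpoints in different components.
4—6 (2): add — endpoints in different components.
1—2 (3): add — endpoints in different components.
6—7 (5): add — endpoints in different components.
1—7 (8): add — endpoints in different components.
5—6 (11): skip — 5 and 6 already connected.
0—5 (12): add — endpoints in different components.
Edges rejected before the tree was complete: 1.

1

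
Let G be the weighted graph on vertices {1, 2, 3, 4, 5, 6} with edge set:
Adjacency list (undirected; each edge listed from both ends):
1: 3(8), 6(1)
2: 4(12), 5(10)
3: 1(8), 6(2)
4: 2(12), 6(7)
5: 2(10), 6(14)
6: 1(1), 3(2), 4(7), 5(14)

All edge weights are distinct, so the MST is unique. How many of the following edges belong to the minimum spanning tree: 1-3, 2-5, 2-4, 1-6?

Kruskal: consider edges lightest-first.
1-6 (1): add — endpoints in different components.
3-6 (2): add — endpoints in different components.
4-6 (7): add — endpoints in different components.
1-3 (8): skip — 1 and 3 already connected.
2-5 (10): add — endpoints in different components.
2-4 (12): add — endpoints in different components.
MST edge set: {1-6, 3-6, 4-6, 2-5, 2-4}.
Of the listed edges, {2-5, 2-4, 1-6} are in the MST → 3.

3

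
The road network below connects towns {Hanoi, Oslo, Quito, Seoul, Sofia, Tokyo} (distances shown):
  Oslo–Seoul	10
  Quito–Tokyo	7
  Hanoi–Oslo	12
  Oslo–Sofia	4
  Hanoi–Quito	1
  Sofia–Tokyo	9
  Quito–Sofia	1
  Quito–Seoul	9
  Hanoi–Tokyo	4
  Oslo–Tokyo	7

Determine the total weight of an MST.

19

Kruskal's algorithm — process edges by increasing weight (ties by edge label):
Hanoi–Quito (1): add — endpoints in different components.
Quito–Sofia (1): add — endpoints in different components.
Hanoi–Tokyo (4): add — endpoints in different components.
Oslo–Sofia (4): add — endpoints in different components.
Oslo–Tokyo (7): skip — Oslo and Tokyo already connected.
Quito–Tokyo (7): skip — Quito and Tokyo already connected.
Quito–Seoul (9): add — endpoints in different components.
MST edges: Hanoi–Quito, Quito–Sofia, Hanoi–Tokyo, Oslo–Sofia, Quito–Seoul; total weight 1+1+4+4+9 = 19.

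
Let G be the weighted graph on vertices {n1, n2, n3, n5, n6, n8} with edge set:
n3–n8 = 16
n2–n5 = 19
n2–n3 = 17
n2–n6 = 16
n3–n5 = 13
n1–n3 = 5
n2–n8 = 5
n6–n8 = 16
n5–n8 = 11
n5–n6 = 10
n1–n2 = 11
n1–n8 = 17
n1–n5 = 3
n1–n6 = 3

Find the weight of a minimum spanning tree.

27

Kruskal: consider edges lightest-first.
n1–n5 (3): add — endpoints in different components.
n1–n6 (3): add — endpoints in different components.
n1–n3 (5): add — endpoints in different components.
n2–n8 (5): add — endpoints in different components.
n5–n6 (10): skip — n6 and n5 already connected.
n1–n2 (11): add — endpoints in different components.
MST edges: n1–n5, n1–n6, n1–n3, n2–n8, n1–n2; total weight 3+3+5+5+11 = 27.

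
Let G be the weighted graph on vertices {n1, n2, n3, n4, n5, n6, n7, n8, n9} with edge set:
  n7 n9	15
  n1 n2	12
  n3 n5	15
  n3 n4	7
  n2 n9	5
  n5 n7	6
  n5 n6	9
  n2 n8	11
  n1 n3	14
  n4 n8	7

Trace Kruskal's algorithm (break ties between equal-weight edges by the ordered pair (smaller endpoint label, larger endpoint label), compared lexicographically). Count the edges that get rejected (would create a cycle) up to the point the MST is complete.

Sort edges by weight, then run Kruskal:
n2 n9 (5): add — endpoints in different components.
n5 n7 (6): add — endpoints in different components.
n3 n4 (7): add — endpoints in different components.
n4 n8 (7): add — endpoints in different components.
n5 n6 (9): add — endpoints in different components.
n2 n8 (11): add — endpoints in different components.
n1 n2 (12): add — endpoints in different components.
n1 n3 (14): skip — n1 and n3 already connected.
n3 n5 (15): add — endpoints in different components.
Edges rejected before the tree was complete: 1.

1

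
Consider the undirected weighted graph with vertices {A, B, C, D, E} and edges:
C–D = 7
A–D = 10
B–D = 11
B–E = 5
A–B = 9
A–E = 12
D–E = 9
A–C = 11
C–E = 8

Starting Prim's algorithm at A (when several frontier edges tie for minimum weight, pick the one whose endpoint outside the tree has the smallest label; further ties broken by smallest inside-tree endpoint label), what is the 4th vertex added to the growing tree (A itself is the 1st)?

C

Prim's algorithm from A:
Step 1: frontier [A–B 9, A–D 10, A–C 11, A–E 12] → take A–B (9); add B.
Step 2: frontier [A–D 10, A–C 11, A–E 12, B–E 5, B–D 11] → take B–E (5); add E.
Step 3: frontier [A–D 10, A–C 11, B–D 11, C–E 8, D–E 9] → take C–E (8); add C.
Step 4: frontier [A–D 10, B–D 11, C–D 7, D–E 9] → take C–D (7); add D.
Vertex order: A, B, E, C, D. The 4th vertex is C.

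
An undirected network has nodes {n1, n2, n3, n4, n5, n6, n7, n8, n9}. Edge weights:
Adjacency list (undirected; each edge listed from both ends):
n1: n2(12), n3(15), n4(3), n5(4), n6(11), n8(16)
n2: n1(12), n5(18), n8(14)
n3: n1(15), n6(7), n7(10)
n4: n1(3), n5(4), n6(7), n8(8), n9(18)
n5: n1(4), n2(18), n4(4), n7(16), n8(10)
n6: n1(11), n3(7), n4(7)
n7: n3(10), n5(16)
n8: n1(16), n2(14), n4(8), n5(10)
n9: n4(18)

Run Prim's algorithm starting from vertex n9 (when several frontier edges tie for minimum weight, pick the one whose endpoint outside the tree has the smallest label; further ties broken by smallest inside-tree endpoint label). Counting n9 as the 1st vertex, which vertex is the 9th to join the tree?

Grow the tree from n9 using Prim:
Step 1: cheapest edge leaving the tree is n4-n9 (18); add n4.
Step 2: cheapest edge leaving the tree is n1-n4 (3); add n1.
Step 3: cheapest edge leaving the tree is n1-n5 (4); add n5.
Step 4: cheapest edge leaving the tree is n4-n6 (7); add n6.
Step 5: cheapest edge leaving the tree is n3-n6 (7); add n3.
Step 6: cheapest edge leaving the tree is n4-n8 (8); add n8.
Step 7: cheapest edge leaving the tree is n3-n7 (10); add n7.
Step 8: cheapest edge leaving the tree is n1-n2 (12); add n2.
Vertex order: n9, n4, n1, n5, n6, n3, n8, n7, n2. The 9th vertex is n2.

n2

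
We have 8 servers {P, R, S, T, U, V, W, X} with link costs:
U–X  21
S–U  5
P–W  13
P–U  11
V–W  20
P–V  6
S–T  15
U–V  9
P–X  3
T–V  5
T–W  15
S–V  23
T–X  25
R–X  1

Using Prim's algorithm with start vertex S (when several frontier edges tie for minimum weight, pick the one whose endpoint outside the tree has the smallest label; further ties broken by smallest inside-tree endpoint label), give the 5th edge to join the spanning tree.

P-X

Prim's algorithm from S:
Step 1: frontier [S–U 5, S–T 15, S–V 23] → take S–U (5); add U.
Step 2: frontier [S–T 15, S–V 23, U–V 9, P–U 11, U–X 21] → take U–V (9); add V.
Step 3: frontier [S–T 15, P–U 11, U–X 21, T–V 5, P–V 6, V–W 20] → take T–V (5); add T.
Step 4: frontier [T–W 15, T–X 25, P–U 11, U–X 21, P–V 6, V–W 20] → take P–V (6); add P.
Step 5: frontier [P–X 3, P–W 13, T–W 15, T–X 25, U–X 21, V–W 20] → take P–X (3); add X.
Step 6: frontier [P–W 13, T–W 15, V–W 20, R–X 1] → take R–X (1); add R.
Step 7: frontier [P–W 13, T–W 15, V–W 20] → take P–W (13); add W.
The 5th edge added is P–X.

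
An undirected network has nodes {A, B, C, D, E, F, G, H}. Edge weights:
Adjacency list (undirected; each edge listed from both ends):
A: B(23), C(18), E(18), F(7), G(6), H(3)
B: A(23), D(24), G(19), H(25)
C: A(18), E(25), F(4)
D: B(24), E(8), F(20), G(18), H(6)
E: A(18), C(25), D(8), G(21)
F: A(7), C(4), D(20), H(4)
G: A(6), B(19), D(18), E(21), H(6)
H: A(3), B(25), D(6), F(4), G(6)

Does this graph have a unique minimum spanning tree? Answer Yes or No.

No

Kruskal's algorithm — process edges by increasing weight (ties by edge label):
A–H (3): add — endpoints in different components.
C–F (4): add — endpoints in different components.
F–H (4): add — endpoints in different components.
A–G (6): add — endpoints in different components.
D–H (6): add — endpoints in different components.
G–H (6): skip — G and H already connected.
A–F (7): skip — A and F already connected.
D–E (8): add — endpoints in different components.
A–C (18): skip — A and C already connected.
A–E (18): skip — A and E already connected.
D–G (18): skip — D and G already connected.
B–G (19): add — endpoints in different components.
Non-tree edge G–H has weight 6, equal to the heaviest edge on its tree cycle — swapping gives another MST of the same weight. Not unique.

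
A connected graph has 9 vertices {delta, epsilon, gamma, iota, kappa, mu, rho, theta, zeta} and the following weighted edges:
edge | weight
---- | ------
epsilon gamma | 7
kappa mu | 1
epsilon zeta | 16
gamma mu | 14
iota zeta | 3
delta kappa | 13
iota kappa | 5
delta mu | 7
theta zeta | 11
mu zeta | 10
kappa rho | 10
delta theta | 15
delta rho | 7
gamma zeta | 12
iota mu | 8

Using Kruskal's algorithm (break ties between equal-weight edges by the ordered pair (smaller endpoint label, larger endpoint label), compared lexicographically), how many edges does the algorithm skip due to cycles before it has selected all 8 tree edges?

3

Sort edges by weight, then run Kruskal:
kappa mu (1): add — endpoints in different components.
iota zeta (3): add — endpoints in different components.
iota kappa (5): add — endpoints in different components.
delta mu (7): add — endpoints in different components.
delta rho (7): add — endpoints in different components.
epsilon gamma (7): add — endpoints in different components.
iota mu (8): skip — mu and iota already connected.
kappa rho (10): skip — rho and kappa already connected.
mu zeta (10): skip — mu and zeta already connected.
theta zeta (11): add — endpoints in different components.
gamma zeta (12): add — endpoints in different components.
Edges rejected before the tree was complete: 3.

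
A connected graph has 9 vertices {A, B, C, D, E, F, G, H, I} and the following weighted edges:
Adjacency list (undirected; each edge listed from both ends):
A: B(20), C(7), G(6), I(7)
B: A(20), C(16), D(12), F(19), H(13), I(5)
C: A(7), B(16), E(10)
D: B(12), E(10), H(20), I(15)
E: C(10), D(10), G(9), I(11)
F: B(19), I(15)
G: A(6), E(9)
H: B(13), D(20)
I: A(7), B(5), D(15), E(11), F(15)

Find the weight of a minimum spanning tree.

Kruskal's algorithm — process edges by increasing weight (ties by edge label):
B I (5): add — endpoints in different components.
A G (6): add — endpoints in different components.
A C (7): add — endpoints in different components.
A I (7): add — endpoints in different components.
E G (9): add — endpoints in different components.
C E (10): skip — C and E already connected.
D E (10): add — endpoints in different components.
E I (11): skip — E and I already connected.
B D (12): skip — B and D already connected.
B H (13): add — endpoints in different components.
D I (15): skip — D and I already connected.
F I (15): add — endpoints in different components.
MST edges: B I, A G, A C, A I, E G, D E, B H, F I; total weight 5+6+7+7+9+10+13+15 = 72.

72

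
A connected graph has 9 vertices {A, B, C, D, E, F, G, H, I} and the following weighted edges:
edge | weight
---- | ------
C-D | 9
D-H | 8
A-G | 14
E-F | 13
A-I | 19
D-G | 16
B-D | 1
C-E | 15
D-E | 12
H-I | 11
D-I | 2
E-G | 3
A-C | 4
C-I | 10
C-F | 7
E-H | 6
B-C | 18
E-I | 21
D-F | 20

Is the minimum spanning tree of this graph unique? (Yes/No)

Sort edges by weight, then run Kruskal:
B-D (1): add — endpoints in different components.
D-I (2): add — endpoints in different components.
E-G (3): add — endpoints in different components.
A-C (4): add — endpoints in different components.
E-H (6): add — endpoints in different components.
C-F (7): add — endpoints in different components.
D-H (8): add — endpoints in different components.
C-D (9): add — endpoints in different components.
Every non-tree edge has weight strictly greater than the heaviest edge on the tree path between its endpoints, so the MST is unique.

Yes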